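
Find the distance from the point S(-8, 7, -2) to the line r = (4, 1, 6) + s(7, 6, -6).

Direction vector d = (7, 6, -6).
AP = (-12, 6, -8), and AP × d = (12, -128, -114).
|AP × d|² = 29524 and |d|² = 121, so the distance is √(29524/121) = √244 = 2√61.

2√61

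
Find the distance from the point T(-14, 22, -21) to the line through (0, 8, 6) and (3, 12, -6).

A direction vector is d = (3, 4, -12).
AP = (-14, 14, -27); AP·d = 338, |AP|² = 1121, |d|² = 169.
distance² = |AP|² − (AP·d)²/|d|² = 1121 − 114244/169 = 445, so the distance is √445.

√445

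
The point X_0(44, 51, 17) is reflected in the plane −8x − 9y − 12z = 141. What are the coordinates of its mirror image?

(-20, -21, -79)

With n = (−8, −9, −12), the signed offset is (n·X_0 − 141)/|n|² = -1156/289 = -4.
X_0' = X_0 − 2t·n = (44, 51, 17) − (-8)·(−8, −9, −12) = (−20, −21, −79).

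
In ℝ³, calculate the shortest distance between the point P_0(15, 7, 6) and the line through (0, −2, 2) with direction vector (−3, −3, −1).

Direction vector d = (−3, −3, −1).
AP = (15, 9, 4); AP·d = -76, |AP|² = 322, |d|² = 19.
distance² = |AP|² − (AP·d)²/|d|² = 322 − 5776/19 = 18, so the distance is 3√2.

3√2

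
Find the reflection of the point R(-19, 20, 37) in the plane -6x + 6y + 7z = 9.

With n = (-6, 6, 7), the signed offset is (n·R − 9)/|n|² = 484/121 = 4.
R' = R − 2t·n = (-19, 20, 37) − 8·(-6, 6, 7) = (29, -28, -19).

(29, -28, -19)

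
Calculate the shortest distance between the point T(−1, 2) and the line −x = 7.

d = |(-1)·(-1) + 0·2 − 7| / √(1 + 0) = |-6|/1 = 6.

6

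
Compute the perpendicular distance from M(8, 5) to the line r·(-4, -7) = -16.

51√65/65

d = |(-4)·8 + (-7)·5 − (-16)| / √(16 + 49) = |-51|/√65 = 51√65/65.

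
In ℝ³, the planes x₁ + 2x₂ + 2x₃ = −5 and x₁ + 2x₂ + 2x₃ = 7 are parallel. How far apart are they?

Both planes have normal n = (1, 2, 2), |n| = 3. Any point on the first plane is at distance |7 − (-5)|/|n| = 12/3 = 4 from the second.

4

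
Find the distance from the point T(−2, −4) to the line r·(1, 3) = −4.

d = |1·(-2) + 3·(-4) − (-4)| / √(1 + 9) = |-10|/√10 = √10.

√10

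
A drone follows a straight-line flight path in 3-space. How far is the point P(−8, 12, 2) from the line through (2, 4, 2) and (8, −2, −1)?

A direction vector is d = (6, −6, −3).
AP = (−10, 8, 0); AP·d = -108, |AP|² = 164, |d|² = 81.
distance² = |AP|² − (AP·d)²/|d|² = 164 − 11664/81 = 20, so the distance is 2√5.

2√5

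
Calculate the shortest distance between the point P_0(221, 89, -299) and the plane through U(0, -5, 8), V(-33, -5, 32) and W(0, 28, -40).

5

UV = (-33, 0, 24) and UW = (0, 33, -48), so a normal is n = UV × UW = (-792, -1584, -1089).
Then n·(221, 89, -299) - (-792) = 10395.
|n| = √(627264 + 2509056 + 1185921) = 2079, so the distance is |10395|/2079 = 5.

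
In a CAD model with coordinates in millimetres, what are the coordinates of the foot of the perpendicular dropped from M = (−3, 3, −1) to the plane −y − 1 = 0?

(-3, -1, -1)

n = (0, −1, 0), |n|² = 1, and n·M − 1 = -4.
t = -4/1 = -4, so the foot is M − t·n = (−3, 3, −1) − (-4)·(0, −1, 0) = (−3, −1, −1).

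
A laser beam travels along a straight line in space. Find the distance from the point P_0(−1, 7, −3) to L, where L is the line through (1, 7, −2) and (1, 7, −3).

A direction vector is d = (0, 0, −1).
AP = (−2, 0, −1), and AP × d = (0, −2, 0).
|AP × d|² = 4 and |d|² = 1, so the distance is √4 = 2.

2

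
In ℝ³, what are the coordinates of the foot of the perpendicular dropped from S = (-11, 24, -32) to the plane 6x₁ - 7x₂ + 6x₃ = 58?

n = (6, -7, 6), |n|² = 121, and n·S − 58 = -484.
t = -484/121 = -4, so the foot is S − t·n = (-11, 24, -32) − (-4)·(6, -7, 6) = (13, -4, -8).

(13, -4, -8)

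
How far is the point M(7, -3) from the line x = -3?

10

d = |1·7 + 0·(-3) − (-3)| / √(1 + 0) = |10|/1 = 10.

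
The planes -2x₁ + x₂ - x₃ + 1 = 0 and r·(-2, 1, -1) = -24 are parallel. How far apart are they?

Both planes have normal n = (-2, 1, -1), |n| = √6. Any point on the first plane is at distance |(-24) − (-1)|/|n| = 23/√6 = 23√6/6 from the second.

23√6/6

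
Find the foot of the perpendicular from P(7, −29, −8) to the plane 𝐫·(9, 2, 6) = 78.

(16, -27, -2)

The perpendicular from P has direction n = (9, 2, 6): r = (7, −29, −8) + λ(9, 2, 6).
Substitute into the plane: n·(P + λn) = 78 gives -43 + 121λ = 78, so λ = 1.
Foot = (7, −29, −8) + 1·(9, 2, 6) = (16, −27, −2).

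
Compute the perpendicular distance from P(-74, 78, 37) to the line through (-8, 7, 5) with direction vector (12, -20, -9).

Direction vector d = (12, -20, -9).
AP = (-66, 71, 32), and AP × d = (1, -210, 468).
|AP × d|² = 263125 and |d|² = 625, so the distance is √(263125/625) = √421.

√421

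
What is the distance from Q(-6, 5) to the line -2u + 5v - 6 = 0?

d = |(-2)·(-6) + 5·5 − 6| / √(4 + 25) = |31|/√29 = 31√29/29.

31√29/29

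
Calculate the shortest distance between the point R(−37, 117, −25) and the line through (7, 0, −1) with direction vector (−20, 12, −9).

Direction vector d = (−20, 12, −9).
AP = (−44, 117, −24), and AP × d = (−765, 84, 1812).
|AP × d|² = 3875625 and |d|² = 625, so the distance is √(3875625/625) = √6201 = 3√689.

3√689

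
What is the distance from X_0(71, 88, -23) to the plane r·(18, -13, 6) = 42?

2

Normal vector n = (18, -13, 6), and n·(71, 88, -23) - 42 = -46.
|n| = √(324 + 169 + 36) = 23, so the distance is |-46|/23 = 2.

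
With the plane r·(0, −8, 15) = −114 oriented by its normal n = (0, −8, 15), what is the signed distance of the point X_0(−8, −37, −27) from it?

5/17

n·X_0 − (-114) = 5.
|n| = 17, so the signed distance is 5/17.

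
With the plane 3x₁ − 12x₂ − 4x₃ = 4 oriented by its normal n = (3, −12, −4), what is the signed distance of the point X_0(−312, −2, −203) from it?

-8

n·X_0 − 4 = -104.
|n| = 13, so the signed distance is -104/13 = -8.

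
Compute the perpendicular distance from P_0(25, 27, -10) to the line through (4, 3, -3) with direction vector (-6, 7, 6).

√1066

Direction vector d = (-6, 7, 6).
AP = (21, 24, -7), and AP × d = (193, -84, 291).
|AP × d|² = 128986 and |d|² = 121, so the distance is √(128986/121) = √1066.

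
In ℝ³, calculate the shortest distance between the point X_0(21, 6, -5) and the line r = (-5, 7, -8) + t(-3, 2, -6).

7√10

Direction vector d = (-3, 2, -6).
AP = (26, -1, 3), and AP × d = (0, 147, 49).
|AP × d|² = 24010 and |d|² = 49, so the distance is √(24010/49) = √490 = 7√10.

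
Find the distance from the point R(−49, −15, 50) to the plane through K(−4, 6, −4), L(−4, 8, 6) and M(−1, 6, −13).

24/√35

KL = (0, 2, 10) and KM = (3, 0, −9), so a normal is n = KL × KM = (−18, 30, −6).
n = (−18, 30, −6); n·P − 276 = -144; |n| = 6√35; distance = 144/(6√35) = 24/√35.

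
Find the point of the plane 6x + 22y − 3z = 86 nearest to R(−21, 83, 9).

n = (6, 22, −3), |n|² = 529, and n·R − 86 = 1587.
t = 1587/529 = 3, so the foot is R − t·n = (−21, 83, 9) − 3·(6, 22, −3) = (−39, 17, 18).

(-39, 17, 18)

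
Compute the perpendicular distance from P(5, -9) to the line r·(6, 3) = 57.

18/√5

The normal to the line is n = (6, 3) with |n| = 3√5.
|n·P − 57| = |3 − 57| = 54, so the distance is 54/(3√5) = 18/√5.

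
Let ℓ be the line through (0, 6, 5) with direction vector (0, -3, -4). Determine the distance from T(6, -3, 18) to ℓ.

Direction vector d = (0, -3, -4).
AP = (6, -9, 13); AP·d = -25, |AP|² = 286, |d|² = 25.
distance² = |AP|² − (AP·d)²/|d|² = 286 − 625/25 = 261, so the distance is 3√29.

3√29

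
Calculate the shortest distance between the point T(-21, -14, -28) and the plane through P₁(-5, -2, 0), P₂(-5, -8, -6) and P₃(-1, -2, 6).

P₁P₂ = (0, -6, -6) and P₁P₃ = (4, 0, 6), so a normal is n = P₁P₂ × P₁P₃ = (-36, -24, 24).
d = |(-36)·(-21) + (-24)·(-14) + 24·(-28) − 228| / √(1296 + 576 + 576) = |192| / (12√17) = 16/√17.

16/√17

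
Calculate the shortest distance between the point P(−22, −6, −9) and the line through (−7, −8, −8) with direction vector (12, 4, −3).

√61

Direction vector d = (12, 4, −3).
AP = (−15, 2, −1), and AP × d = (−2, −57, −84).
|AP × d|² = 10309 and |d|² = 169, so the distance is √(10309/169) = √61.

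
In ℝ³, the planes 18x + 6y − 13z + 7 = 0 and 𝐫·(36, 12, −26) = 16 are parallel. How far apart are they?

15/23

Divide the second equation by 2 to match normals: 18x + 6y − 13z = 8.
Both planes have normal n = (18, 6, −13), |n| = 23. Any point on the first plane is at distance |8 − (-7)|/|n| = 15/23 from the second.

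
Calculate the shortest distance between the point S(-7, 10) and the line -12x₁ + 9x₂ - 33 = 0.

The normal to the line is n = (-12, 9) with |n| = 15.
|n·S − 33| = |174 − 33| = 141, so the distance is 141/15 = 47/5.

47/5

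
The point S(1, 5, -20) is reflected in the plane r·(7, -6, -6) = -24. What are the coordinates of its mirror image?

With n = (7, -6, -6), the signed offset is (n·S − (-24))/|n|² = 121/121 = 1.
S' = S − 2t·n = (1, 5, -20) − 2·(7, -6, -6) = (-13, 17, -8).

(-13, 17, -8)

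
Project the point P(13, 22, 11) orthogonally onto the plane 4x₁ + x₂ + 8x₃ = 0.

(5, 20, -5)

n = (4, 1, 8), |n|² = 81, and n·P − 0 = 162.
t = 162/81 = 2, so the foot is P − t·n = (13, 22, 11) − 2·(4, 1, 8) = (5, 20, -5).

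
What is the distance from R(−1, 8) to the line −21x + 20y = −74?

The normal to the line is n = (−21, 20) with |n| = 29.
|n·R − (-74)| = |181 − (-74)| = 255, so the distance is 255/29.

255/29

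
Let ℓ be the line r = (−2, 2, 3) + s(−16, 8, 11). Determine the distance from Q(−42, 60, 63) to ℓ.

Direction vector d = (−16, 8, 11).
AP = (−40, 58, 60); AP·d = 1764, |AP|² = 8564, |d|² = 441.
distance² = |AP|² − (AP·d)²/|d|² = 8564 − 3111696/441 = 1508, so the distance is 2√377.

2√377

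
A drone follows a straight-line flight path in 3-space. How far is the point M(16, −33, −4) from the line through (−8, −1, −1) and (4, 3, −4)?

A direction vector is d = (12, 4, −3).
AP = (24, −32, −3), and AP × d = (108, 36, 480).
|AP × d|² = 243360 and |d|² = 169, so the distance is √(243360/169) = √1440 = 12√10.

12√10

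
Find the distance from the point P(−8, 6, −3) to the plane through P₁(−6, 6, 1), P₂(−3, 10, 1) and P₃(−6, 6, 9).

8/5

P₁P₂ = (3, 4, 0) and P₁P₃ = (0, 0, 8), so a normal is n = P₁P₂ × P₁P₃ = (32, −24, 0).
d = |32·(-8) + (-24)·6 − (-336)| / √(1024 + 576 + 0) = |-64| / 40 = 8/5.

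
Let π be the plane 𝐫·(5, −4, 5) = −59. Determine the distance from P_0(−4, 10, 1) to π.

d = |5·(-4) + (-4)·10 + 5·1 − (-59)| / √(25 + 16 + 25) = |4| / √66 = 4/√66.

2√66/33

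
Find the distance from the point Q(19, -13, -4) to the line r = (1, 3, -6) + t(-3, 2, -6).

2√97

Direction vector d = (-3, 2, -6).
AP = (18, -16, 2); AP·d = -98, |AP|² = 584, |d|² = 49.
distance² = |AP|² − (AP·d)²/|d|² = 584 − 9604/49 = 388, so the distance is 2√97.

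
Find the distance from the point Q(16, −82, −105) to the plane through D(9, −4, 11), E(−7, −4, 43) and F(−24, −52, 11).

DE = (−16, 0, 32) and DF = (−33, −48, 0), so a normal is n = DE × DF = (1536, −1056, 768).
n = (1536, −1056, 768); n·P − 26496 = 4032; |n| = 2016; distance = 4032/2016 = 2.

2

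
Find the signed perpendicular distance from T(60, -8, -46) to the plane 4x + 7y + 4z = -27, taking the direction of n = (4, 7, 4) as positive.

n·T − (-27) = 27.
|n| = 9, so the signed distance is 27/9 = 3.

3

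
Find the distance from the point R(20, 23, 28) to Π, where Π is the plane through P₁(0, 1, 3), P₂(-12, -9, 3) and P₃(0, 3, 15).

7√62/62

P₁P₂ = (-12, -10, 0) and P₁P₃ = (0, 2, 12), so a normal is n = P₁P₂ × P₁P₃ = (-120, 144, -24).
Then n·(20, 23, 28) - 72 = 168.
|n| = √(14400 + 20736 + 576) = 24√62, so the distance is |168|/(24√62) = 7/√62.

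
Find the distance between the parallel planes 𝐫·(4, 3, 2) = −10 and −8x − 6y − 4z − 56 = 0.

18/√29

Divide the second equation by -2 to match normals: 4x + 3y + 2z = -28.
With common normal n = (4, 3, 2) (|n| = √29), the distance is |(-10) − (-28)|/|n| = 18/√29 = 18√29/29.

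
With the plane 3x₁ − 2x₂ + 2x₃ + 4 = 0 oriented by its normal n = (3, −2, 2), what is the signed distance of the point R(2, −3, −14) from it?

n·R − (-4) = -12.
|n| = √17, so the signed distance is -12/√17.

-12/√17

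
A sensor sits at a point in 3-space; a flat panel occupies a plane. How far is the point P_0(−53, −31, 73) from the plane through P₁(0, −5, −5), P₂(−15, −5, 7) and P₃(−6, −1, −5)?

P₁P₂ = (−15, 0, 12) and P₁P₃ = (−6, 4, 0), so a normal is n = P₁P₂ × P₁P₃ = (−48, −72, −60).
Then n·(−53, −31, 73) − 660 = −264.
|n| = √(2304 + 5184 + 3600) = 12√77, so the distance is |-264|/(12√77) = 2√77/7.

22/√77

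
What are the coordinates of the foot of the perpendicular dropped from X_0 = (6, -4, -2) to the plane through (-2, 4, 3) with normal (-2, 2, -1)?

The perpendicular from X_0 has direction n = (-2, 2, -1): r = (6, -4, -2) + t(-2, 2, -1).
Substitute into the plane: n·(X_0 + tn) = 9 gives -18 + 9t = 9, so t = 3.
Foot = (6, -4, -2) + 3·(-2, 2, -1) = (0, 2, -5).

(0, 2, -5)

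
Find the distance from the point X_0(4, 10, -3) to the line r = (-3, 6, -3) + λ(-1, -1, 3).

3√6

Direction vector d = (-1, -1, 3).
AP = (7, 4, 0), and AP × d = (12, -21, -3).
|AP × d|² = 594 and |d|² = 11, so the distance is √(594/11) = √54 = 3√6.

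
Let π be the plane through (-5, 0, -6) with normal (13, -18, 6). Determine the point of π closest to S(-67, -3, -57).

(-41, -39, -45)

The perpendicular from S has direction n = (13, -18, 6): r = (-67, -3, -57) + μ(13, -18, 6).
Substitute into the plane: n·(S + μn) = -101 gives -1159 + 529μ = -101, so μ = 2.
Foot = (-67, -3, -57) + 2·(13, -18, 6) = (-41, -39, -45).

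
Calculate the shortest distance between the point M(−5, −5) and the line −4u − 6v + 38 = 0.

The normal to the line is n = (−4, −6) with |n| = 2√13.
|n·M − (-38)| = |50 − (-38)| = 88, so the distance is 88/(2√13) = 44/√13.

44/√13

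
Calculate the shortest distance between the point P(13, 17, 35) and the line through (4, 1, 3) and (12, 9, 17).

√65

A direction vector is d = (8, 8, 14).
AP = (9, 16, 32); AP·d = 648, |AP|² = 1361, |d|² = 324.
distance² = |AP|² − (AP·d)²/|d|² = 1361 − 419904/324 = 65, so the distance is √65.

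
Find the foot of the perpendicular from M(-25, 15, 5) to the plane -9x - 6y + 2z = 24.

n = (-9, -6, 2), |n|² = 121, and n·M − 24 = 121.
t = 121/121 = 1, so the foot is M − t·n = (-25, 15, 5) − 1·(-9, -6, 2) = (-16, 21, 3).

(-16, 21, 3)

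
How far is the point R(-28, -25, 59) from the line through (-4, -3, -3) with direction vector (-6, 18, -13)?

2√697

Direction vector d = (-6, 18, -13).
AP = (-24, -22, 62); AP·d = -1058, |AP|² = 4904, |d|² = 529.
distance² = |AP|² − (AP·d)²/|d|² = 4904 − 1119364/529 = 2788, so the distance is 2√697.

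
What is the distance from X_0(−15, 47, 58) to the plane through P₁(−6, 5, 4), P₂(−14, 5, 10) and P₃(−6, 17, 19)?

P₁P₂ = (−8, 0, 6) and P₁P₃ = (0, 12, 15), so a normal is n = P₁P₂ × P₁P₃ = (−72, 120, −96).
Then n·(−15, 47, 58) − 648 = 504.
|n| = √(5184 + 14400 + 9216) = 120√2, so the distance is |504|/(120√2) = 21/(5√2).

21√2/10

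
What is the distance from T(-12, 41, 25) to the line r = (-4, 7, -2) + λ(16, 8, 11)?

Direction vector d = (16, 8, 11).
AP = (-8, 34, 27); AP·d = 441, |AP|² = 1949, |d|² = 441.
distance² = |AP|² − (AP·d)²/|d|² = 1949 − 194481/441 = 1508, so the distance is 2√377.

2√377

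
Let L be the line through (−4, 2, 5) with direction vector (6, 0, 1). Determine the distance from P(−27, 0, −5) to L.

√41

Direction vector d = (6, 0, 1).
AP = (−23, −2, −10), and AP × d = (−2, −37, 12).
|AP × d|² = 1517 and |d|² = 37, so the distance is √(1517/37) = √41.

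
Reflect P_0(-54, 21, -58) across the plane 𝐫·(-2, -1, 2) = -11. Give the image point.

(-62, 17, -50)

n = (-2, -1, 2), |n|² = 9, n·P_0 − (-11) = -18, so t = -18/9 = -2.
Foot F = P_0 − (-2)·n = (-58, 19, -54); the reflection is 2F − P_0 = (-62, 17, -50).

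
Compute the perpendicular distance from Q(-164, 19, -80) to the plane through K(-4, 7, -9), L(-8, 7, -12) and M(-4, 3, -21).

KL = (-4, 0, -3) and KM = (0, -4, -12), so a normal is n = KL × KM = (-12, -48, 16).
d = |(-12)·(-164) + (-48)·19 + 16·(-80) − (-432)| / √(144 + 2304 + 256) = |208| / 52 = 4.

4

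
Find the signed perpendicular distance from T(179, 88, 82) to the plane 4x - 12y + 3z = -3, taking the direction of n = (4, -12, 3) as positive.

-7

n·T − (-3) = -91.
|n| = 13, so the signed distance is -91/13 = -7.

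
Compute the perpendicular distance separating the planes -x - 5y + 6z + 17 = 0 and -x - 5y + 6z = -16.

With common normal n = (-1, -5, 6) (|n| = √62), the distance is |(-17) − (-16)|/|n| = 1/√62.

√62/62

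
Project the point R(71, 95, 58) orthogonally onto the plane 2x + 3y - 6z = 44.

(487/7, 650/7, 436/7)

n = (2, 3, -6), |n|² = 49, and n·R − 44 = 35.
t = 35/49 = 5/7, so the foot is R − t·n = (71, 95, 58) − (5/7)·(2, 3, -6) = (487/7, 650/7, 436/7).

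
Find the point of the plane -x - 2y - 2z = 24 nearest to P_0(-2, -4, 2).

(-4, -8, -2)

n = (-1, -2, -2), |n|² = 9, and n·P_0 − 24 = -18.
t = -18/9 = -2, so the foot is P_0 − t·n = (-2, -4, 2) − (-2)·(-1, -2, -2) = (-4, -8, -2).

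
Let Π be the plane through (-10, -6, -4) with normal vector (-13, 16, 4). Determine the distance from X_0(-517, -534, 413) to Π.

The plane has equation n·(r − (-10, -6, -4)) = 0, i.e. n·r = 18.
n = (-13, 16, 4); n·P − 18 = -189; |n| = 21; distance = 189/21 = 9.

9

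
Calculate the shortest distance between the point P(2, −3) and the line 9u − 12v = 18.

The normal to the line is n = (9, −12) with |n| = 15.
|n·P − 18| = |54 − 18| = 36, so the distance is 36/15 = 12/5.

12/5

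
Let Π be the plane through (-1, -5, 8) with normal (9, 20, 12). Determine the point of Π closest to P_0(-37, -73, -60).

n = (9, 20, 12), |n|² = 625, and n·P_0 − (-13) = -2500.
t = -2500/625 = -4, so the foot is P_0 − t·n = (-37, -73, -60) − (-4)·(9, 20, 12) = (-1, 7, -12).

(-1, 7, -12)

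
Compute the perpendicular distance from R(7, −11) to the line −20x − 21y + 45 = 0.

The normal to the line is n = (−20, −21) with |n| = 29.
|n·R − (-45)| = |91 − (-45)| = 136, so the distance is 136/29.

136/29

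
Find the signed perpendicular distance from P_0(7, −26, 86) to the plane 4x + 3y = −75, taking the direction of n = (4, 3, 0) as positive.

n·P_0 − (-75) = 25.
|n| = 5, so the signed distance is 25/5 = 5.

5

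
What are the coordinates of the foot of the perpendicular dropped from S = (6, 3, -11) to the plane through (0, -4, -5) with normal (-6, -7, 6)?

The perpendicular from S has direction n = (-6, -7, 6): r = (6, 3, -11) + μ(-6, -7, 6).
Substitute into the plane: n·(S + μn) = -2 gives -123 + 121μ = -2, so μ = 1.
Foot = (6, 3, -11) + 1·(-6, -7, 6) = (0, -4, -5).

(0, -4, -5)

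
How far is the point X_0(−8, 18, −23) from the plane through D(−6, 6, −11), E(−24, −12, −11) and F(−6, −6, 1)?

2/√3

DE = (−18, −18, 0) and DF = (0, −12, 12), so a normal is n = DE × DF = (−216, 216, 216).
Then n·(−8, 18, −23) − 216 = 432.
|n| = √(46656 + 46656 + 46656) = 216√3, so the distance is |432|/(216√3) = 2√3/3.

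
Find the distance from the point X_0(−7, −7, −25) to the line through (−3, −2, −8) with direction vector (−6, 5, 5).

Direction vector d = (−6, 5, 5).
AP = (−4, −5, −17); AP·d = -86, |AP|² = 330, |d|² = 86.
distance² = |AP|² − (AP·d)²/|d|² = 330 − 7396/86 = 244, so the distance is 2√61.

2√61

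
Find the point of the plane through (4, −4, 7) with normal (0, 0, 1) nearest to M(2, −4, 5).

n = (0, 0, 1), |n|² = 1, and n·M − 7 = -2.
t = -2/1 = -2, so the foot is M − t·n = (2, −4, 5) − (-2)·(0, 0, 1) = (2, −4, 7).

(2, -4, 7)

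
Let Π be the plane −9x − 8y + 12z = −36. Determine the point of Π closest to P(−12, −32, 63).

The perpendicular from P has direction n = (−9, −8, 12): r = (−12, −32, 63) + μ(−9, −8, 12).
Substitute into the plane: n·(P + μn) = -36 gives 1120 + 289μ = -36, so μ = -4.
Foot = (−12, −32, 63) + (-4)·(−9, −8, 12) = (24, 0, 15).

(24, 0, 15)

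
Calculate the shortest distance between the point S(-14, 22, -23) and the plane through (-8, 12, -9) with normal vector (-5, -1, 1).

The plane has equation n·(r − (-8, 12, -9)) = 0, i.e. n·r = 19.
Then n·(-14, 22, -23) - 19 = 6.
|n| = √(25 + 1 + 1) = 3√3, so the distance is |6|/(3√3) = 2√3/3.

2√3/3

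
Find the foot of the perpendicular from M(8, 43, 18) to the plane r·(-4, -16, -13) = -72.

The perpendicular from M has direction n = (-4, -16, -13): r = (8, 43, 18) + λ(-4, -16, -13).
Substitute into the plane: n·(M + λn) = -72 gives -954 + 441λ = -72, so λ = 2.
Foot = (8, 43, 18) + 2·(-4, -16, -13) = (0, 11, -8).

(0, 11, -8)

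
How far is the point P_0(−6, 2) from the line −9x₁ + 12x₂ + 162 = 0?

16

d = |(-9)·(-6) + 12·2 − (-162)| / √(81 + 144) = |240|/15 = 16.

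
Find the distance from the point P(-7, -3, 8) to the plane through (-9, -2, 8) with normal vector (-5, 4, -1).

The plane has equation n·(r − (-9, -2, 8)) = 0, i.e. n·r = 29.
d = |(-5)·(-7) + 4·(-3) + (-1)·8 − 29| / √(25 + 16 + 1) = |-14| / √42 = 14/√42.

14/√42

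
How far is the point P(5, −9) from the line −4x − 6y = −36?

The normal to the line is n = (−4, −6) with |n| = 2√13.
|n·P − (-36)| = |34 − (-36)| = 70, so the distance is 70/(2√13) = 35/√13.

35√13/13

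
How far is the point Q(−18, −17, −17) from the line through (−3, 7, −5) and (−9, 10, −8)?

A direction vector is d = (−6, 3, −3).
AP = (−15, −24, −12); AP·d = 54, |AP|² = 945, |d|² = 54.
distance² = |AP|² − (AP·d)²/|d|² = 945 − 2916/54 = 891, so the distance is 9√11.

9√11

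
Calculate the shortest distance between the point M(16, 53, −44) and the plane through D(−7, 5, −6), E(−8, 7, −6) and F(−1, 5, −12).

DE = (−1, 2, 0) and DF = (6, 0, −6), so a normal is n = DE × DF = (−12, −6, −12).
d = |(-12)·16 + (-6)·53 + (-12)·(-44) − 126| / √(144 + 36 + 144) = |-108| / 18 = 6.

6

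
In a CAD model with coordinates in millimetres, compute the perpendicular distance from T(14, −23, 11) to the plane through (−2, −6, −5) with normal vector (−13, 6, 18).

The plane has equation n·(r − (−2, −6, −5)) = 0, i.e. n·r = -100.
Then n·(14, −23, 11) − (−100) = −22.
|n| = √(169 + 36 + 324) = 23, so the distance is |-22|/23 = 22/23.

22/23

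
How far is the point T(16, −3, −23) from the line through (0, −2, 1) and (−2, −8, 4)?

7√13

A direction vector is d = (−2, −6, 3).
AP = (16, −1, −24); AP·d = -98, |AP|² = 833, |d|² = 49.
distance² = |AP|² − (AP·d)²/|d|² = 833 − 9604/49 = 637, so the distance is 7√13.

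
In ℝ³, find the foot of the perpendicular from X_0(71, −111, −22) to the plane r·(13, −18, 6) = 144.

The perpendicular from X_0 has direction n = (13, −18, 6): r = (71, −111, −22) + λ(13, −18, 6).
Substitute into the plane: n·(X_0 + λn) = 144 gives 2789 + 529λ = 144, so λ = -5.
Foot = (71, −111, −22) + (-5)·(13, −18, 6) = (6, −21, −52).

(6, -21, -52)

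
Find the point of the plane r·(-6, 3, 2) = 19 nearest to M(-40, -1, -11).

(-16, -13, -19)

n = (-6, 3, 2), |n|² = 49, and n·M − 19 = 196.
t = 196/49 = 4, so the foot is M − t·n = (-40, -1, -11) − 4·(-6, 3, 2) = (-16, -13, -19).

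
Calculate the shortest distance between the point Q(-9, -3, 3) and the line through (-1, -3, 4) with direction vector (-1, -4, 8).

Direction vector d = (-1, -4, 8).
AP = (-8, 0, -1); AP·d = 0, |AP|² = 65, |d|² = 81.
distance² = |AP|² − (AP·d)²/|d|² = 65 − 0/81 = 65, so the distance is √65.

√65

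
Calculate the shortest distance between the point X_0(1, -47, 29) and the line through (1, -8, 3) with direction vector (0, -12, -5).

Direction vector d = (0, -12, -5).
AP = (0, -39, 26); AP·d = 338, |AP|² = 2197, |d|² = 169.
distance² = |AP|² − (AP·d)²/|d|² = 2197 − 114244/169 = 1521, so the distance is 39.

39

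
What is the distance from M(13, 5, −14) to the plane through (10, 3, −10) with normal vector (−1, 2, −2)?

3

The plane has equation n·(r − (10, 3, −10)) = 0, i.e. n·r = 16.
Then n·(13, 5, −14) − 16 = 9.
|n| = √(1 + 4 + 4) = 3, so the distance is |9|/3 = 3.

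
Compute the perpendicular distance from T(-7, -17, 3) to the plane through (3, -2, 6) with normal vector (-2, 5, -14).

13/15

The plane has equation n·(r − (3, -2, 6)) = 0, i.e. n·r = -100.
d = |(-2)·(-7) + 5·(-17) + (-14)·3 − (-100)| / √(4 + 25 + 196) = |-13| / 15 = 13/15.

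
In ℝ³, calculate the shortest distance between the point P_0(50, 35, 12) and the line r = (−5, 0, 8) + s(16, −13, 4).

Direction vector d = (16, −13, 4).
AP = (55, 35, 4), and AP × d = (192, −156, −1275).
|AP × d|² = 1686825 and |d|² = 441, so the distance is √(1686825/441) = √3825 = 15√17.

15√17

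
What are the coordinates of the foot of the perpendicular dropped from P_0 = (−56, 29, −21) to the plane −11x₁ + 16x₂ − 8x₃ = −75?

(-23, -19, 3)

n = (−11, 16, −8), |n|² = 441, and n·P_0 − (-75) = 1323.
t = 1323/441 = 3, so the foot is P_0 − t·n = (−56, 29, −21) − 3·(−11, 16, −8) = (−23, −19, 3).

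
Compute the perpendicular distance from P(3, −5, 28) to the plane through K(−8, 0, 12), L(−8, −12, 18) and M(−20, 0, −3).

KL = (0, −12, 6) and KM = (−12, 0, −15), so a normal is n = KL × KM = (180, −72, −144).
d = |180·3 + (-72)·(-5) + (-144)·28 − (-3168)| / √(32400 + 5184 + 20736) = |36| / (108√5) = √5/15.

1/(3√5)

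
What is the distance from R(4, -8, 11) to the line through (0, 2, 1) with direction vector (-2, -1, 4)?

2√33

Direction vector d = (-2, -1, 4).
AP = (4, -10, 10); AP·d = 42, |AP|² = 216, |d|² = 21.
distance² = |AP|² − (AP·d)²/|d|² = 216 − 1764/21 = 132, so the distance is 2√33.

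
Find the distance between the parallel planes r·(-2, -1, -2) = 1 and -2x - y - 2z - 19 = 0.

6

With common normal n = (-2, -1, -2) (|n| = 3), the distance is |1 − 19|/|n| = 18/3 = 6.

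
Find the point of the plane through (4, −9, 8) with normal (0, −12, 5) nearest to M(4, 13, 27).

The perpendicular from M has direction n = (0, −12, 5): r = (4, 13, 27) + t(0, −12, 5).
Substitute into the plane: n·(M + tn) = 148 gives -21 + 169t = 148, so t = 1.
Foot = (4, 13, 27) + 1·(0, −12, 5) = (4, 1, 32).

(4, 1, 32)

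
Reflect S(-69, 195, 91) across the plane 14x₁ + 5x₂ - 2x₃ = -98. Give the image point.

n = (14, 5, -2), |n|² = 225, n·S − (-98) = -75, so t = -75/225 = -1/3.
Foot F = S − (-1/3)·n = (-193/3, 590/3, 271/3); the reflection is 2F − S = (-179/3, 595/3, 269/3).

(-179/3, 595/3, 269/3)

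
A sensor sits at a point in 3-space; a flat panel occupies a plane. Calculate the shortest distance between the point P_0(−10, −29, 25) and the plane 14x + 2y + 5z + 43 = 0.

Normal vector n = (14, 2, 5), and n·(−10, −29, 25) − (−43) = −30.
|n| = √(196 + 4 + 25) = 15, so the distance is |-30|/15 = 2.

2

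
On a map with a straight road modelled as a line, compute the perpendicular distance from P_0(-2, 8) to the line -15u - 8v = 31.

65/17

d = |(-15)·(-2) + (-8)·8 − 31| / √(225 + 64) = |-65|/17 = 65/17.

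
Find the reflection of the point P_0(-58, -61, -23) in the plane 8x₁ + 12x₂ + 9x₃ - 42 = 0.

(22, 59, 67)

n = (8, 12, 9), |n|² = 289, n·P_0 − 42 = -1445, so t = -1445/289 = -5.
Foot F = P_0 − (-5)·n = (-18, -1, 22); the reflection is 2F − P_0 = (22, 59, 67).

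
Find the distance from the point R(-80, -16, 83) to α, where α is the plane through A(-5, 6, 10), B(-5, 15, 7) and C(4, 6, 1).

28/√19

AB = (0, 9, -3) and AC = (9, 0, -9), so a normal is n = AB × AC = (-81, -27, -81).
Then n·(-80, -16, 83) - (-567) = 756.
|n| = √(6561 + 729 + 6561) = 27√19, so the distance is |756|/(27√19) = 28√19/19.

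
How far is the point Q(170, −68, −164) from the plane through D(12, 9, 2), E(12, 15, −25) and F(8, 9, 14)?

DE = (0, 6, −27) and DF = (−4, 0, 12), so a normal is n = DE × DF = (72, 108, 24).
d = |72·170 + 108·(-68) + 24·(-164) − 1884| / √(5184 + 11664 + 576) = |-924| / 132 = 7.

7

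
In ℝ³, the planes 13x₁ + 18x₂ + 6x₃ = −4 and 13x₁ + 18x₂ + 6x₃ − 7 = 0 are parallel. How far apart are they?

Both planes have normal n = (13, 18, 6), |n| = 23. Any point on the first plane is at distance |7 − (-4)|/|n| = 11/23 from the second.

11/23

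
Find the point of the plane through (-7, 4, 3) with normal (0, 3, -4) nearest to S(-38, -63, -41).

n = (0, 3, -4), |n|² = 25, and n·S − 0 = -25.
t = -25/25 = -1, so the foot is S − t·n = (-38, -63, -41) − (-1)·(0, 3, -4) = (-38, -60, -45).

(-38, -60, -45)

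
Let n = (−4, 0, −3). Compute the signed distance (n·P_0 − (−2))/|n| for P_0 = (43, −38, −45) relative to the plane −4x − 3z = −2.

n·P_0 − (-2) = -35.
|n| = 5, so the signed distance is -35/5 = -7.

-7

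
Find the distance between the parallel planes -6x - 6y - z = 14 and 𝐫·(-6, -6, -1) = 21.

With common normal n = (-6, -6, -1) (|n| = √73), the distance is |14 − 21|/|n| = 7/√73.

7√73/73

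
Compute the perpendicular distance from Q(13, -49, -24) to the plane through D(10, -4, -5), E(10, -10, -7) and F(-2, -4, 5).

9/√65

DE = (0, -6, -2) and DF = (-12, 0, 10), so a normal is n = DE × DF = (-60, 24, -72).
d = |(-60)·13 + 24·(-49) + (-72)·(-24) − (-336)| / √(3600 + 576 + 5184) = |108| / (12√65) = 9√65/65.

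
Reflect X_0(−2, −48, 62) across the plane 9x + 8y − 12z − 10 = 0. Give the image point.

n = (9, 8, −12), |n|² = 289, n·X_0 − 10 = -1156, so t = -1156/289 = -4.
Foot F = X_0 − (-4)·n = (34, −16, 14); the reflection is 2F − X_0 = (70, 16, −34).

(70, 16, -34)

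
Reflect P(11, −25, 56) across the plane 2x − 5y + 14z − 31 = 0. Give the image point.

With n = (2, −5, 14), the signed offset is (n·P − 31)/|n|² = 900/225 = 4.
P' = P − 2t·n = (11, −25, 56) − 8·(2, −5, 14) = (−5, 15, −56).

(-5, 15, -56)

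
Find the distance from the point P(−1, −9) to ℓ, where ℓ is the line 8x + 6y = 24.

d = |8·(-1) + 6·(-9) − 24| / √(64 + 36) = |-86|/10 = 43/5.

43/5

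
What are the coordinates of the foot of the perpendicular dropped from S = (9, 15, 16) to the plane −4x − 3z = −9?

(-3, 15, 7)

n = (−4, 0, −3), |n|² = 25, and n·S − (-9) = -75.
t = -75/25 = -3, so the foot is S − t·n = (9, 15, 16) − (-3)·(−4, 0, −3) = (−3, 15, 7).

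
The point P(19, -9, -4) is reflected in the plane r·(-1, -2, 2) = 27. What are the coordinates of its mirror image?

(11, -25, 12)

n = (-1, -2, 2), |n|² = 9, n·P − 27 = -36, so t = -36/9 = -4.
Foot F = P − (-4)·n = (15, -17, 4); the reflection is 2F − P = (11, -25, 12).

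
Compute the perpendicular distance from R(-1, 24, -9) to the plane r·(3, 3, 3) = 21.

7√3/3

n = (3, 3, 3); n·P − 21 = 21; |n| = 3√3; distance = 21/(3√3) = 7√3/3.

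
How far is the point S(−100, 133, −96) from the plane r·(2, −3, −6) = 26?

7

Normal vector n = (2, −3, −6), and n·(−100, 133, −96) − 26 = −49.
|n| = √(4 + 9 + 36) = 7, so the distance is |-49|/7 = 7.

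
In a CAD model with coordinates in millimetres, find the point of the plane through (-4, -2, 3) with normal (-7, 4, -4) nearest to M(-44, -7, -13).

The perpendicular from M has direction n = (-7, 4, -4): r = (-44, -7, -13) + λ(-7, 4, -4).
Substitute into the plane: n·(M + λn) = 8 gives 332 + 81λ = 8, so λ = -4.
Foot = (-44, -7, -13) + (-4)·(-7, 4, -4) = (-16, -23, 3).

(-16, -23, 3)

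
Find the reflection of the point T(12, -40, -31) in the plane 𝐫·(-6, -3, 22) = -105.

(0, -46, 13)

With n = (-6, -3, 22), the signed offset is (n·T − (-105))/|n|² = -529/529 = -1.
T' = T − 2t·n = (12, -40, -31) − (-2)·(-6, -3, 22) = (0, -46, 13).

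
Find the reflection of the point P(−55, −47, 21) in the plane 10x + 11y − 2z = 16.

n = (10, 11, −2), |n|² = 225, n·P − 16 = -1125, so t = -1125/225 = -5.
Foot F = P − (-5)·n = (−5, 8, 11); the reflection is 2F − P = (45, 63, 1).

(45, 63, 1)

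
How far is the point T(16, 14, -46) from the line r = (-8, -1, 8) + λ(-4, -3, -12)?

6√61

Direction vector d = (-4, -3, -12).
AP = (24, 15, -54); AP·d = 507, |AP|² = 3717, |d|² = 169.
distance² = |AP|² − (AP·d)²/|d|² = 3717 − 257049/169 = 2196, so the distance is 6√61.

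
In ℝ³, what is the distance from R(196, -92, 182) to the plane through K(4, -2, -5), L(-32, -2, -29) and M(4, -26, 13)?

6

KL = (-36, 0, -24) and KM = (0, -24, 18), so a normal is n = KL × KM = (-576, 648, 864).
d = |(-576)·196 + 648·(-92) + 864·182 − (-7920)| / √(331776 + 419904 + 746496) = |-7344| / 1224 = 6.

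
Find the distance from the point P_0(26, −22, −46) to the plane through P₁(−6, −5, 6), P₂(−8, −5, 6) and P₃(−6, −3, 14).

P₁P₂ = (−2, 0, 0) and P₁P₃ = (0, 2, 8), so a normal is n = P₁P₂ × P₁P₃ = (0, 16, −4).
d = |16·(-22) + (-4)·(-46) − (-104)| / √(0 + 256 + 16) = |-64| / (4√17) = 16√17/17.

16√17/17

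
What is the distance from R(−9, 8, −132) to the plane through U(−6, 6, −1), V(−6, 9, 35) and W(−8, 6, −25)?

UV = (0, 3, 36) and UW = (−2, 0, −24), so a normal is n = UV × UW = (−72, −72, 6).
Then n·(−9, 8, −132) − (−6) = −714.
|n| = √(5184 + 5184 + 36) = 102, so the distance is |-714|/102 = 7.

7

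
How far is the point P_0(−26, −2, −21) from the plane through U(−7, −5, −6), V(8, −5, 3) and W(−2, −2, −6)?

3√59/59

UV = (15, 0, 9) and UW = (5, 3, 0), so a normal is n = UV × UW = (−27, 45, 45).
n = (−27, 45, 45); n·P − (-306) = -27; |n| = 9√59; distance = 27/(9√59) = 3/√59.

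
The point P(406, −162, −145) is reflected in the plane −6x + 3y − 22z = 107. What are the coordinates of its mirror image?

(9422/23, -3768/23, -3027/23)

n = (−6, 3, −22), |n|² = 529, n·P − 107 = 161, so t = 161/529 = 7/23.
Foot F = P − (7/23)·n = (9380/23, −3747/23, −3181/23); the reflection is 2F − P = (9422/23, −3768/23, −3027/23).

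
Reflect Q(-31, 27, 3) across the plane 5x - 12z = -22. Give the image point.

(-21, 27, -21)

With n = (5, 0, -12), the signed offset is (n·Q − (-22))/|n|² = -169/169 = -1.
Q' = Q − 2t·n = (-31, 27, 3) − (-2)·(5, 0, -12) = (-21, 27, -21).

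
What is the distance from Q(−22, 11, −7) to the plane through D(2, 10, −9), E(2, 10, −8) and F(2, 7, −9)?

24

DE = (0, 0, 1) and DF = (0, −3, 0), so a normal is n = DE × DF = (3, 0, 0).
d = |3·(-22) − 6| / √(9 + 0 + 0) = |-72| / 3 = 24.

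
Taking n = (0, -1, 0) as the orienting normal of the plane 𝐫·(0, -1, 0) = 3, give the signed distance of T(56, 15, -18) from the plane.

n·T − 3 = -18.
|n| = 1, so the signed distance is -18/1 = -18.

-18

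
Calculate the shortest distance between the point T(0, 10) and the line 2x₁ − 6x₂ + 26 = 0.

d = |2·0 + (-6)·10 − (-26)| / √(4 + 36) = |-34|/(2√10) = 17/√10.

17√10/10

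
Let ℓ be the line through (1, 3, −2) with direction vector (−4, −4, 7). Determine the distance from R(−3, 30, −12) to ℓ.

√521

Direction vector d = (−4, −4, 7).
AP = (−4, 27, −10), and AP × d = (149, 68, 124).
|AP × d|² = 42201 and |d|² = 81, so the distance is √(42201/81) = √521.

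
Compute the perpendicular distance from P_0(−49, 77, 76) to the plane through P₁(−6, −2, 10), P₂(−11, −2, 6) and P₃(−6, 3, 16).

P₁P₂ = (−5, 0, −4) and P₁P₃ = (0, 5, 6), so a normal is n = P₁P₂ × P₁P₃ = (20, 30, −25).
d = |20·(-49) + 30·77 + (-25)·76 − (-430)| / √(400 + 900 + 625) = |-140| / (5√77) = 4√77/11.

28/√77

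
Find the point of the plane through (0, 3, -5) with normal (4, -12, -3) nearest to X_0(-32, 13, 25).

(-24, -11, 19)

n = (4, -12, -3), |n|² = 169, and n·X_0 − (-21) = -338.
t = -338/169 = -2, so the foot is X_0 − t·n = (-32, 13, 25) − (-2)·(4, -12, -3) = (-24, -11, 19).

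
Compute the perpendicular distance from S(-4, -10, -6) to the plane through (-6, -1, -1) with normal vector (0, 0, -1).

The plane has equation n·(r − (-6, -1, -1)) = 0, i.e. n·r = 1.
Then n·(-4, -10, -6) - 1 = 5.
|n| = √(0 + 0 + 1) = 1, so the distance is |5|/1 = 5.

5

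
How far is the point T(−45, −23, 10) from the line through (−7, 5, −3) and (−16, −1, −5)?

√461

A direction vector is d = (−9, −6, −2).
AP = (−38, −28, 13); AP·d = 484, |AP|² = 2397, |d|² = 121.
distance² = |AP|² − (AP·d)²/|d|² = 2397 − 234256/121 = 461, so the distance is √461.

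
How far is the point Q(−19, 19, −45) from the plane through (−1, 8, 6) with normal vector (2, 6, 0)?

The plane has equation n·(r − (−1, 8, 6)) = 0, i.e. n·r = 46.
d = |2·(-19) + 6·19 − 46| / √(4 + 36 + 0) = |30| / (2√10) = 15/√10.

3√10/2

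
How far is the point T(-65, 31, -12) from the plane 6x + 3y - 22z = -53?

20/23

Normal vector n = (6, 3, -22), and n·(-65, 31, -12) - (-53) = 20.
|n| = √(36 + 9 + 484) = 23, so the distance is |20|/23 = 20/23.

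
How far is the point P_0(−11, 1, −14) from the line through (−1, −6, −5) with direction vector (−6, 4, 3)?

13

Direction vector d = (−6, 4, 3).
AP = (−10, 7, −9), and AP × d = (57, 84, 2).
|AP × d|² = 10309 and |d|² = 61, so the distance is √(10309/61) = √169 = 13.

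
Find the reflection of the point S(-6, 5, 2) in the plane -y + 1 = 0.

n = (0, -1, 0), |n|² = 1, n·S − (-1) = -4, so t = -4/1 = -4.
Foot F = S − (-4)·n = (-6, 1, 2); the reflection is 2F − S = (-6, -3, 2).

(-6, -3, 2)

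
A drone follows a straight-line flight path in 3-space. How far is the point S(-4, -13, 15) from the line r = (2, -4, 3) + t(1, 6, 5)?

3√29

Direction vector d = (1, 6, 5).
AP = (-6, -9, 12); AP·d = 0, |AP|² = 261, |d|² = 62.
distance² = |AP|² − (AP·d)²/|d|² = 261 − 0/62 = 261, so the distance is 3√29.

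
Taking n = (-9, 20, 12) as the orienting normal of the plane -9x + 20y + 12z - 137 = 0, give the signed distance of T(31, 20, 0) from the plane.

n·T − 137 = -16.
|n| = 25, so the signed distance is -16/25.

-16/25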